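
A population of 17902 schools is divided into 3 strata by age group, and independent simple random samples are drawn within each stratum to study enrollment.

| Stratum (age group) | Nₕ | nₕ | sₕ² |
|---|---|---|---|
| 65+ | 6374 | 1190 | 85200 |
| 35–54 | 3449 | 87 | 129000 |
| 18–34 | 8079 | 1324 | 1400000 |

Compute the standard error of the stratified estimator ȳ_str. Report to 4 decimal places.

15.5271

Var(ȳ_str) = Σₕ Wₕ²(1 − fₕ)sₕ²/nₕ with Wₕ = Nₕ/N, N = 17902.
65+: Wₕ = 0.35604960; term = 0.35604960²·(1 − 0.18669595)·85200/1190 = 7.3818732.
35–54: Wₕ = 0.19266004; term = 0.19266004²·(1 − 0.02522470)·129000/87 = 53.648583.
18–34: Wₕ = 0.45129036; term = 0.45129036²·(1 − 0.16388167)·1400000/1324 = 180.0611.
Sum = 241.09156.
SE = √(241.09156) = 15.5271.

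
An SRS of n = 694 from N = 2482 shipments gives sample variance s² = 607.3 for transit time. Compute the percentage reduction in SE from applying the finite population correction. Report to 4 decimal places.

f = n/N = 694/2482 = 0.27961322.
SE_no-fpc = √(s²/n) = 0.93545286; SE_fpc = √((1−f)s²/n) = 0.79397124.
Ratio = √(1−f) = 0.84875602. Reduction = 100·(1 − 0.84875602) = 15.1244%.

15.1244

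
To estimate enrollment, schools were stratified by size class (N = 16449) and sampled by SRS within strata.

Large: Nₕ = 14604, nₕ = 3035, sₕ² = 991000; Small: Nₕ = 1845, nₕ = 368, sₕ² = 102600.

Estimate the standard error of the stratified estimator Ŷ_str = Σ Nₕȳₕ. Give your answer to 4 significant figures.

Var(Ŷ_str) = Σₕ Nₕ²(1 − fₕ)sₕ²/nₕ.
Large: 14604²·(1 − 3035/14604)·991000/3035 = 5.5167411 × 10^10.
Small: 1845²·(1 − 368/1845)·102600/368 = 7.5975997 × 10^8.
Sum = 5.5927171 × 10^10.
SE = √(5.5927171 × 10^10) = 236500.

236500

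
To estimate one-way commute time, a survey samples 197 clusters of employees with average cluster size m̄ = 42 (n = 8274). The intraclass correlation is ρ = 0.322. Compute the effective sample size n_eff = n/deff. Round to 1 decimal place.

582.6

deff = 1 + (42 − 1)·0.322 = 1 + 13.202 = 14.202.
n_eff = 8274 / 14.202 = 582.6.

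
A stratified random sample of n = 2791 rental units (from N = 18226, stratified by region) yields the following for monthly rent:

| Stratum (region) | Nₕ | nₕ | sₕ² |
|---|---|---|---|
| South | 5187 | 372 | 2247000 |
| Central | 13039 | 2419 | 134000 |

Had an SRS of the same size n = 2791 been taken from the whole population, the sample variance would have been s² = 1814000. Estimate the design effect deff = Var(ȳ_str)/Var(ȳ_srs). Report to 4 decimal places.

Var(ȳ_str) = Σ Wₕ²(1−fₕ)sₕ²/nₕ with Wₕ = Nₕ/18226:
  South: (5187/18226)²·(1−372/5187)·2247000/372 = 454.14019
  Central: (13039/18226)²·(1−2419/13039)·134000/2419 = 23.091652
  → Var(ȳ_str) = 477.23184.
Var(ȳ_srs) = (1 − 2791/18226)·1814000/2791 = 550.41811.
deff = 477.23184 / 550.41811 = 0.8670.

0.8670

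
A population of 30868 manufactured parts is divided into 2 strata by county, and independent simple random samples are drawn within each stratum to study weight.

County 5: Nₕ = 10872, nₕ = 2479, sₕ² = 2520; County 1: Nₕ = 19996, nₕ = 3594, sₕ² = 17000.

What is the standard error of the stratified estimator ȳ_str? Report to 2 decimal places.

1.31

Var(ȳ_str) = Σₕ Wₕ²(1 − fₕ)sₕ²/nₕ with Wₕ = Nₕ/N, N = 30868.
County 5: Wₕ = 0.35220941; term = 0.35220941²·(1 − 0.22801692)·2520/2479 = 0.097349494.
County 1: Wₕ = 0.64779059; term = 0.64779059²·(1 − 0.17973595)·17000/3594 = 1.6281477.
Sum = 1.7254972.
SE = √(1.7254972) = 1.31.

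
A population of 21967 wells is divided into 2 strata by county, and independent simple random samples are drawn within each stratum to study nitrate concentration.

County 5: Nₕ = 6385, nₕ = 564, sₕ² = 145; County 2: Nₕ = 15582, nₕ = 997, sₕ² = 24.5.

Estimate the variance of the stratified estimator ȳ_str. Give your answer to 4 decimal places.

0.0314

Var(ȳ_str) = Σₕ Wₕ²(1 − fₕ)sₕ²/nₕ with Wₕ = Nₕ/N, N = 21967.
County 5: Wₕ = 0.29066327; term = 0.29066327²·(1 − 0.08833203)·145/564 = 0.019801856.
County 2: Wₕ = 0.70933673; term = 0.70933673²·(1 − 0.06398408)·24.5/997 = 0.011573349.
Sum = 0.031375205.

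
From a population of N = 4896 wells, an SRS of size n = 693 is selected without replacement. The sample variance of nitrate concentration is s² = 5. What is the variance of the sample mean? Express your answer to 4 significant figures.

0.006194

Under SRS without replacement, Var(ȳ) = (1 − f)·s²/n with f = n/N = 693/4896 = 0.14154412.
Var(ȳ) = (1 − 0.14154412)·5/693 = 0.85845588·0.0072150072 = 0.0061937654.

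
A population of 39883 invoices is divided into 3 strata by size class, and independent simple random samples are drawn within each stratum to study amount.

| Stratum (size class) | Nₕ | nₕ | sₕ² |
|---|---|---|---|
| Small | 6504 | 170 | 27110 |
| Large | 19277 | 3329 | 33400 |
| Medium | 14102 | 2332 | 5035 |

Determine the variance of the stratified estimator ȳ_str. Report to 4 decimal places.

Var(ȳ_str) = Σₕ Wₕ²(1 − fₕ)sₕ²/nₕ with Wₕ = Nₕ/N, N = 39883.
Small: Wₕ = 0.16307700; term = 0.16307700²·(1 − 0.02613776)·27110/170 = 4.1301284.
Large: Wₕ = 0.48333877; term = 0.48333877²·(1 − 0.17269285)·33400/3329 = 1.9391112.
Medium: Wₕ = 0.35358423; term = 0.35358423²·(1 − 0.16536661)·5035/2332 = 0.22529547.
Sum = 6.2945351.

6.2945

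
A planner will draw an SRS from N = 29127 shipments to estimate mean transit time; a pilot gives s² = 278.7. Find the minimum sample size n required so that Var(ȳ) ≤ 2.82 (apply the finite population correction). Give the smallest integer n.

Without fpc, n₀ = s²/D = 278.7/2.82 = 98.8298.
With fpc, (1 − n/N)·s²/n ≤ D requires n ≥ n₀/(1 + n₀/N) = 98.8298/(1 + 98.8298/29127) = 98.4956.
Rounding up, n = 99.

99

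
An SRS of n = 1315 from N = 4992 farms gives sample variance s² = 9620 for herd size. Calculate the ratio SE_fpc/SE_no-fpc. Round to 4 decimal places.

0.8582

f = n/N = 1315/4992 = 0.26342147.
SE_no-fpc = √(s²/n) = 2.7047346; SE_fpc = √((1−f)s²/n) = 2.3213156.
Ratio = √(1−f) = 0.85824153.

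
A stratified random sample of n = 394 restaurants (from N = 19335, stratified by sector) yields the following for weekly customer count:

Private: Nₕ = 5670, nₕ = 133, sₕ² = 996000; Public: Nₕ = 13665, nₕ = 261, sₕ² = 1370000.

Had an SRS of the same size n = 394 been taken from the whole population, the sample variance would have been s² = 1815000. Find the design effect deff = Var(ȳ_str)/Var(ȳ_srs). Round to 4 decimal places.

0.7093

Var(ȳ_str) = Σ Wₕ²(1−fₕ)sₕ²/nₕ with Wₕ = Nₕ/19335:
  Private: (5670/19335)²·(1−133/5670)·996000/133 = 628.89324
  Public: (13665/19335)²·(1−261/13665)·1370000/261 = 2571.7915
  → Var(ȳ_str) = 3200.6847.
Var(ȳ_srs) = (1 − 394/19335)·1815000/394 = 4512.7278.
deff = 3200.6847 / 4512.7278 = 0.7093.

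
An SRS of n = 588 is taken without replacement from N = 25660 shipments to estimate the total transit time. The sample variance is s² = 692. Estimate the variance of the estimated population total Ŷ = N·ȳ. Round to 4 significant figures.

7.571 × 10^8

Var(Ŷ) = N²·Var(ȳ) = N²·(1 − n/N)·s²/n.
f = 588/25660 = 0.02291504; Var(ȳ) = 0.97708496·692/588 = 1.1499027.
Var(Ŷ) = 25660² · 1.1499027 = 7.5713687 × 10^8.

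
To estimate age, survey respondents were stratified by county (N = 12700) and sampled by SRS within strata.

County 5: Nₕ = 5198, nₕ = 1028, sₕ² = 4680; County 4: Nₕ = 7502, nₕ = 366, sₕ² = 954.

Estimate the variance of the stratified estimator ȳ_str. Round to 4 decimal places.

1.4770

Var(ȳ_str) = Σₕ Wₕ²(1 − fₕ)sₕ²/nₕ with Wₕ = Nₕ/N, N = 12700.
County 5: Wₕ = 0.40929134; term = 0.40929134²·(1 − 0.19776837)·4680/1028 = 0.61181149.
County 4: Wₕ = 0.59070866; term = 0.59070866²·(1 − 0.04878699)·954/366 = 0.86515067.
Sum = 1.4769622.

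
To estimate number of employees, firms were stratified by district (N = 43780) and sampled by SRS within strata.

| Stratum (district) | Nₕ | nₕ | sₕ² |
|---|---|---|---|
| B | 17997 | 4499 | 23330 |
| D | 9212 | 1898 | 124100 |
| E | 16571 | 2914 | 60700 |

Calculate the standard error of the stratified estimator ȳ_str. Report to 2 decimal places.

Var(ȳ_str) = Σₕ Wₕ²(1 − fₕ)sₕ²/nₕ with Wₕ = Nₕ/N, N = 43780.
B: Wₕ = 0.41107812; term = 0.41107812²·(1 − 0.24998611)·23330/4499 = 0.65722908.
D: Wₕ = 0.21041571; term = 0.21041571²·(1 − 0.20603561)·124100/1898 = 2.2984388.
E: Wₕ = 0.37850617; term = 0.37850617²·(1 − 0.17584938)·60700/2914 = 2.4595273.
Sum = 5.4151952.
SE = √(5.4151952) = 2.33.

2.33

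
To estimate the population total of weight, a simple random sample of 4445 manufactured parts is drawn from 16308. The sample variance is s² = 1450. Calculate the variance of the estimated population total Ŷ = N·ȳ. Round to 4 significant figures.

Var(Ŷ) = N²·Var(ȳ) = N²·(1 − n/N)·s²/n.
f = 4445/16308 = 0.27256561; Var(ȳ) = 0.72743439·1450/4445 = 0.23729581.
Var(Ŷ) = 16308² · 0.23729581 = 6.3109026 × 10^7.

6.311 × 10^7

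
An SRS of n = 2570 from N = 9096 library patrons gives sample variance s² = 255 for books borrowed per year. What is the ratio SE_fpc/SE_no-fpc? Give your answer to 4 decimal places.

f = n/N = 2570/9096 = 0.28254178.
SE_no-fpc = √(s²/n) = 0.3149949; SE_fpc = √((1−f)s²/n) = 0.26680984.
Ratio = √(1−f) = 0.84702906.

0.8470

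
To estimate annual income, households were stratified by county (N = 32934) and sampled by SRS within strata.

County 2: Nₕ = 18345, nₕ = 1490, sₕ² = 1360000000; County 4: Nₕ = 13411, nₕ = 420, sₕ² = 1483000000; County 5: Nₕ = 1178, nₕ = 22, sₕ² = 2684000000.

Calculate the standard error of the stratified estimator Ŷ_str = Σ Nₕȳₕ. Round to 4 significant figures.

Var(Ŷ_str) = Σₕ Nₕ²(1 − fₕ)sₕ²/nₕ.
County 2: 18345²·(1 − 1490/18345)·1360000000/1490 = 2.8222736 × 10^14.
County 4: 13411²·(1 − 420/13411)·1483000000/420 = 6.1517065 × 10^14.
County 5: 1178²·(1 − 22/1178)·2684000000/22 = 1.661357 × 10^14.
Sum = 1.0635337 × 10^15.
SE = √(1.0635337 × 10^15) = 3.261 × 10^7.

3.261 × 10^7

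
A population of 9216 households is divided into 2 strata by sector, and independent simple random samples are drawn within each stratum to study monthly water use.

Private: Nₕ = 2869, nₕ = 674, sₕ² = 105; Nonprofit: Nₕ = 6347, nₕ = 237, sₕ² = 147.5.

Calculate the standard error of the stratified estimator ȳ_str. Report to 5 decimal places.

0.54380

Var(ȳ_str) = Σₕ Wₕ²(1 − fₕ)sₕ²/nₕ with Wₕ = Nₕ/N, N = 9216.
Private: Wₕ = 0.31130642; term = 0.31130642²·(1 − 0.23492506)·105/674 = 0.011550733.
Nonprofit: Wₕ = 0.68869358; term = 0.68869358²·(1 − 0.03734048)·147.5/237 = 0.2841636.
Sum = 0.29571433.
SE = √(0.29571433) = 0.54380.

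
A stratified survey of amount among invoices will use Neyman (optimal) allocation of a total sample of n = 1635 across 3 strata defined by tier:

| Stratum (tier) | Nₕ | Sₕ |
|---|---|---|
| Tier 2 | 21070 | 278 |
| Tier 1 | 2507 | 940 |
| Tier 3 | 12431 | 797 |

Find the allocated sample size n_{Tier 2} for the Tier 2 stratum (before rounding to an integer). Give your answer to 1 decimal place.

Neyman allocation: nₕ = n·NₕSₕ / Σⱼ NⱼSⱼ.
Σ NⱼSⱼ = 21070·278 + 2507·940 + 12431·797 = 1.8121547 × 10^7.
n_{Tier 2} = 1635·21070·278 / (1.8121547 × 10^7) = 528.5.

528.5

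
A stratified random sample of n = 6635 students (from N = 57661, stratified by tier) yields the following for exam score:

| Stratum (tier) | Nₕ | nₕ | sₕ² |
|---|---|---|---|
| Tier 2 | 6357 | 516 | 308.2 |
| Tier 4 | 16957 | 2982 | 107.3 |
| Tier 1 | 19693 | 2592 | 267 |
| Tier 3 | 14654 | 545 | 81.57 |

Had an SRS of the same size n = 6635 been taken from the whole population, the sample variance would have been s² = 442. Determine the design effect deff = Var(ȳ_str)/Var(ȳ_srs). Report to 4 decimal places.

0.4915

Var(ȳ_str) = Σ Wₕ²(1−fₕ)sₕ²/nₕ with Wₕ = Nₕ/57661:
  Tier 2: (6357/57661)²·(1−516/6357)·308.2/516 = 0.0066704942
  Tier 4: (16957/57661)²·(1−2982/16957)·107.3/2982 = 0.0025646528
  Tier 1: (19693/57661)²·(1−2592/19693)·267/2592 = 0.010433867
  Tier 3: (14654/57661)²·(1−545/14654)·81.57/545 = 0.0093072642
  → Var(ȳ_str) = 0.028976278.
Var(ȳ_srs) = (1 − 6635/57661)·442/6635 = 0.058950935.
deff = 0.028976278 / 0.058950935 = 0.4915.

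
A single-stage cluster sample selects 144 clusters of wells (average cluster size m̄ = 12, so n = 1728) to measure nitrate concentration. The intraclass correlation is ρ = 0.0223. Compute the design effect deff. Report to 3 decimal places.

1.245

deff = 1 + (12 − 1)·0.0223 = 1 + 0.2453 = 1.2453.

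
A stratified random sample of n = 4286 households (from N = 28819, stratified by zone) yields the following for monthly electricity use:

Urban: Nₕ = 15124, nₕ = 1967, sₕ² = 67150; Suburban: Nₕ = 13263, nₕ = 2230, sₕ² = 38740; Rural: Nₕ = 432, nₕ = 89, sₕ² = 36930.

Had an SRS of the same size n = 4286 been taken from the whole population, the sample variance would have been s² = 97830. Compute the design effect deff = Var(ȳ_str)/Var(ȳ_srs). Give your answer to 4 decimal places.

Var(ȳ_str) = Σ Wₕ²(1−fₕ)sₕ²/nₕ with Wₕ = Nₕ/28819:
  Urban: (15124/28819)²·(1−1967/15124)·67150/1967 = 8.1791352
  Suburban: (13263/28819)²·(1−2230/13263)·38740/2230 = 3.0607815
  Rural: (432/28819)²·(1−89/432)·36930/89 = 0.074030273
  → Var(ȳ_str) = 11.313947.
Var(ȳ_srs) = (1 − 4286/28819)·97830/4286 = 19.430843.
deff = 11.313947 / 19.430843 = 0.5823.

0.5823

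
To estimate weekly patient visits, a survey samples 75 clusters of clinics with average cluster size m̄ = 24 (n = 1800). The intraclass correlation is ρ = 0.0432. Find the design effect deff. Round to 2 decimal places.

deff = 1 + (24 − 1)·0.0432 = 1 + 0.9936 = 1.9936.

1.99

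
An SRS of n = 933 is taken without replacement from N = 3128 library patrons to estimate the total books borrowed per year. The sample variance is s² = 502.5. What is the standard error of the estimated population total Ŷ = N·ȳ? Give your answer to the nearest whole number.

1923

Var(Ŷ) = N²·Var(ȳ) = N²·(1 − n/N)·s²/n.
f = 933/3128 = 0.29827366; Var(ȳ) = 0.70172634·502.5/933 = 0.37793943.
Var(Ŷ) = 3128² · 0.37793943 = 3.6979045 × 10^6.
SE(Ŷ) = √(3.6979045 × 10^6) = 1923.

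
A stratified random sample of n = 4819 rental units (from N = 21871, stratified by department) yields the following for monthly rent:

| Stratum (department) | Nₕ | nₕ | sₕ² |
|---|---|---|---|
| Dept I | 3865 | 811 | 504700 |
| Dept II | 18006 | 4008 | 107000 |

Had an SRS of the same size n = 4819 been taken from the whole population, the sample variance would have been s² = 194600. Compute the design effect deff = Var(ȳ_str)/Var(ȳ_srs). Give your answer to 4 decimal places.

Var(ȳ_str) = Σ Wₕ²(1−fₕ)sₕ²/nₕ with Wₕ = Nₕ/21871:
  Dept I: (3865/21871)²·(1−811/3865)·504700/811 = 15.356551
  Dept II: (18006/21871)²·(1−4008/18006)·107000/4008 = 14.067017
  → Var(ȳ_str) = 29.423568.
Var(ȳ_srs) = (1 − 4819/21871)·194600/4819 = 31.484195.
deff = 29.423568 / 31.484195 = 0.9346.

0.9346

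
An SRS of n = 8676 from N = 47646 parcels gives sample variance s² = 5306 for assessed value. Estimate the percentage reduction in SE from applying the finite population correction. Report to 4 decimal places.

9.5618

f = n/N = 8676/47646 = 0.18209294.
SE_no-fpc = √(s²/n) = 0.78203079; SE_fpc = √((1−f)s²/n) = 0.70725468.
Ratio = √(1−f) = 0.90438215. Reduction = 100·(1 − 0.90438215) = 9.5618%.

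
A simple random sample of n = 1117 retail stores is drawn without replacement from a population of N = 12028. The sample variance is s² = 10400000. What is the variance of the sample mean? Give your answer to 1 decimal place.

8446.0

Under SRS without replacement, Var(ȳ) = (1 − f)·s²/n with f = n/N = 1117/12028 = 0.09286664.
Var(ȳ) = (1 − 0.09286664)·10400000/1117 = 0.90713336·9310.6535 = 8446.0044.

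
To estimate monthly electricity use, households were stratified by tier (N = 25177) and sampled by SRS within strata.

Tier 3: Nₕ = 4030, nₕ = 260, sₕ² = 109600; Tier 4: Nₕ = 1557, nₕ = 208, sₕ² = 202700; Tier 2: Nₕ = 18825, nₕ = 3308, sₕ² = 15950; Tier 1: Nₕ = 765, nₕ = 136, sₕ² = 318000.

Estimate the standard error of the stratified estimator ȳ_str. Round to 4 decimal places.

Var(ȳ_str) = Σₕ Wₕ²(1 − fₕ)sₕ²/nₕ with Wₕ = Nₕ/N, N = 25177.
Tier 3: Wₕ = 0.16006673; term = 0.16006673²·(1 − 0.06451613)·109600/260 = 10.103588.
Tier 4: Wₕ = 0.06184216; term = 0.06184216²·(1 − 0.13359024)·202700/208 = 3.2291113.
Tier 2: Wₕ = 0.74770624; term = 0.74770624²·(1 − 0.17572377)·15950/3308 = 2.2219279.
Tier 1: Wₕ = 0.03038488; term = 0.03038488²·(1 − 0.17777778)·318000/136 = 1.7749754.
Sum = 17.329603.
SE = √(17.329603) = 4.1629.

4.1629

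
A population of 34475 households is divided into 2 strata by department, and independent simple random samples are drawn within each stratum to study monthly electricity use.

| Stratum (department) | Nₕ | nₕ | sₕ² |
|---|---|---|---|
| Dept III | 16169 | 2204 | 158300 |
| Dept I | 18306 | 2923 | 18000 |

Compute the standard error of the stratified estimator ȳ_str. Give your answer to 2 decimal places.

3.89

Var(ȳ_str) = Σₕ Wₕ²(1 − fₕ)sₕ²/nₕ with Wₕ = Nₕ/N, N = 34475.
Dept III: Wₕ = 0.46900653; term = 0.46900653²·(1 − 0.13631022)·158300/2204 = 13.645356.
Dept I: Wₕ = 0.53099347; term = 0.53099347²·(1 − 0.15967442)·18000/2923 = 1.4590482.
Sum = 15.104404.
SE = √(15.104404) = 3.89.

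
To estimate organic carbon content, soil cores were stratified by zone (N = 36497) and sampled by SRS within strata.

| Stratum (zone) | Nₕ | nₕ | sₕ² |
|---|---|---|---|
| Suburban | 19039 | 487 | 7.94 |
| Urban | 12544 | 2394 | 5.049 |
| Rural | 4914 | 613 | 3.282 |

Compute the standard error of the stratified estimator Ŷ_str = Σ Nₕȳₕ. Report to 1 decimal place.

Var(Ŷ_str) = Σₕ Nₕ²(1 − fₕ)sₕ²/nₕ.
Suburban: 19039²·(1 − 487/19039)·7.94/487 = 5.7587259 × 10^6.
Urban: 12544²·(1 − 2394/12544)·5.049/2394 = 268524.13.
Rural: 4914²·(1 − 613/4914)·3.282/613 = 113157.33.
Sum = 6.1404074 × 10^6.
SE = √(6.1404074 × 10^6) = 2478.0.

2478.0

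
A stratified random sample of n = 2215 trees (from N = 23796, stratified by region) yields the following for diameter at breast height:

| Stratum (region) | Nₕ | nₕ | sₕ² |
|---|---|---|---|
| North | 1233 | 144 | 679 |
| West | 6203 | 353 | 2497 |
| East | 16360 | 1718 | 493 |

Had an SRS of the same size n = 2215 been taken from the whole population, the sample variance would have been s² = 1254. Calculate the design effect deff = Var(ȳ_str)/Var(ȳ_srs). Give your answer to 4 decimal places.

1.1411

Var(ȳ_str) = Σ Wₕ²(1−fₕ)sₕ²/nₕ with Wₕ = Nₕ/23796:
  North: (1233/23796)²·(1−144/1233)·679/144 = 0.011181249
  West: (6203/23796)²·(1−353/6203)·2497/353 = 0.45330819
  East: (16360/23796)²·(1−1718/16360)·493/1718 = 0.12139465
  → Var(ȳ_str) = 0.58588409.
Var(ȳ_srs) = (1 − 2215/23796)·1254/2215 = 0.51344202.
deff = 0.58588409 / 0.51344202 = 1.1411.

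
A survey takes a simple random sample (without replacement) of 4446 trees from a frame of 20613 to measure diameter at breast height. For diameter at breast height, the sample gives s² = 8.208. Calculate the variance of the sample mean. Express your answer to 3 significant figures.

0.00145

Under SRS without replacement, Var(ȳ) = (1 − f)·s²/n with f = n/N = 4446/20613 = 0.21568913.
Var(ȳ) = (1 − 0.21568913)·8.208/4446 = 0.78431087·0.0018461538 = 0.0014479585.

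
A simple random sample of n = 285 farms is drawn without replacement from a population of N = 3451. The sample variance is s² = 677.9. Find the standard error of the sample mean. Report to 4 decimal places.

1.4772

Under SRS without replacement, Var(ȳ) = (1 − f)·s²/n with f = n/N = 285/3451 = 0.08258476.
Var(ȳ) = (1 − 0.08258476)·677.9/285 = 0.91741524·2.3785965 = 2.1821607.
SE(ȳ) = √(2.1821607) = 1.4772.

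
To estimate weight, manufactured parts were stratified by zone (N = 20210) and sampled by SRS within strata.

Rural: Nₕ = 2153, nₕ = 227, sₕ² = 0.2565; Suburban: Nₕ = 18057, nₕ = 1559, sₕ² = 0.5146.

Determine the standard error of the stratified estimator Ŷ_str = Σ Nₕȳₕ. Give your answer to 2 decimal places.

Var(Ŷ_str) = Σₕ Nₕ²(1 − fₕ)sₕ²/nₕ.
Rural: 2153²·(1 − 227/2153)·0.2565/227 = 4685.5635.
Suburban: 18057²·(1 − 1559/18057)·0.5146/1559 = 98333.289.
Sum = 103018.85.
SE = √(103018.85) = 320.97.

320.97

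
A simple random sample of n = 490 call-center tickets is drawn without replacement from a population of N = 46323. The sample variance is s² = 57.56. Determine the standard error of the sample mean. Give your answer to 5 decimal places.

Under SRS without replacement, Var(ȳ) = (1 − f)·s²/n with f = n/N = 490/46323 = 0.01057790.
Var(ȳ) = (1 − 0.01057790)·57.56/490 = 0.98942210·0.11746939 = 0.11622681.
SE(ȳ) = √(0.11622681) = 0.34092.

0.34092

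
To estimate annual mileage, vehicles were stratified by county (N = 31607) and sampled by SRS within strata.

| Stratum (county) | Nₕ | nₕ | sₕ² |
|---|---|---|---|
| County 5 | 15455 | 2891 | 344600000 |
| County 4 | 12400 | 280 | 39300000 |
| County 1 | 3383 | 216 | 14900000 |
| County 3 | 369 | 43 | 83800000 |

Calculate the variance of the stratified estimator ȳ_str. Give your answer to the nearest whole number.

45258

Var(ȳ_str) = Σₕ Wₕ²(1 − fₕ)sₕ²/nₕ with Wₕ = Nₕ/N, N = 31607.
County 5: Wₕ = 0.48897396; term = 0.48897396²·(1 − 0.18705920)·344600000/2891 = 23168.481.
County 4: Wₕ = 0.39231816; term = 0.39231816²·(1 − 0.02258065)·39300000/280 = 21115.058.
County 1: Wₕ = 0.10703325; term = 0.10703325²·(1 − 0.06384866)·14900000/216 = 739.80289.
County 3: Wₕ = 0.01167463; term = 0.01167463²·(1 − 0.11653117)·83800000/43 = 234.66752.
Sum = 45258.009.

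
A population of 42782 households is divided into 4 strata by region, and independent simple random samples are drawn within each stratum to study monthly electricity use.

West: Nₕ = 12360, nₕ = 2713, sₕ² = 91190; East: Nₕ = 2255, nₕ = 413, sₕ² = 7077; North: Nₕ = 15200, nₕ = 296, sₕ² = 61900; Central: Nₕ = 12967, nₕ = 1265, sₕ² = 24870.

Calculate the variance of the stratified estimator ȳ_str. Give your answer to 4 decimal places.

29.7420

Var(ȳ_str) = Σₕ Wₕ²(1 − fₕ)sₕ²/nₕ with Wₕ = Nₕ/N, N = 42782.
West: Wₕ = 0.28890655; term = 0.28890655²·(1 − 0.21949838)·91190/2713 = 2.189707.
East: Wₕ = 0.05270908; term = 0.05270908²·(1 − 0.18314856)·7077/413 = 0.03888778.
North: Wₕ = 0.35528961; term = 0.35528961²·(1 − 0.01947368)·61900/296 = 25.883512.
Central: Wₕ = 0.30309476; term = 0.30309476²·(1 − 0.09755533)·24870/1265 = 1.6299065.
Sum = 29.742013.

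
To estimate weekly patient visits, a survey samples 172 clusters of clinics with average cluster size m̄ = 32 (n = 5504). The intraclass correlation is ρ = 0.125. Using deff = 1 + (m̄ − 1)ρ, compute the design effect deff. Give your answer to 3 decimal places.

deff = 1 + (32 − 1)·0.125 = 1 + 3.875 = 4.875.

4.875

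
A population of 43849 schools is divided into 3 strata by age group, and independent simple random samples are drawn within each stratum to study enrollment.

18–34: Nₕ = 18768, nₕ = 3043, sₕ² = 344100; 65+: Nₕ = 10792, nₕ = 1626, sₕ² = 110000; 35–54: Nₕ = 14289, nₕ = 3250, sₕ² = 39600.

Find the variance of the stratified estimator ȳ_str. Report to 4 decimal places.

21.8369

Var(ȳ_str) = Σₕ Wₕ²(1 − fₕ)sₕ²/nₕ with Wₕ = Nₕ/N, N = 43849.
18–34: Wₕ = 0.42801432; term = 0.42801432²·(1 − 0.16213768)·344100/3043 = 17.356893.
65+: Wₕ = 0.24611736; term = 0.24611736²·(1 − 0.15066716)·110000/1626 = 3.4804432.
35–54: Wₕ = 0.32586832; term = 0.32586832²·(1 − 0.22744769)·39600/3250 = 0.99959484.
Sum = 21.836931.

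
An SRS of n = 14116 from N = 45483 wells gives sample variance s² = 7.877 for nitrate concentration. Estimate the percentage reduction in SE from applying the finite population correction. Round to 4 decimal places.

16.9553

f = n/N = 14116/45483 = 0.31035772.
SE_no-fpc = √(s²/n) = 0.023622431; SE_fpc = √((1−f)s²/n) = 0.019617178.
Ratio = √(1−f) = 0.83044704. Reduction = 100·(1 − 0.83044704) = 16.9553%.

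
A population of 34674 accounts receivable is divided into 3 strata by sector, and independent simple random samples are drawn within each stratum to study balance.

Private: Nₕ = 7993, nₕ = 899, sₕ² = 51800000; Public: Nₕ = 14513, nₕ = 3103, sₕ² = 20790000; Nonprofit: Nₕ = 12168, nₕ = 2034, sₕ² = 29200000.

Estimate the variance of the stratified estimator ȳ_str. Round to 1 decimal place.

5112.7

Var(ȳ_str) = Σₕ Wₕ²(1 − fₕ)sₕ²/nₕ with Wₕ = Nₕ/N, N = 34674.
Private: Wₕ = 0.23051854; term = 0.23051854²·(1 − 0.11247341)·51800000/899 = 2717.4601.
Public: Wₕ = 0.41855569; term = 0.41855569²·(1 − 0.21380831)·20790000/3103 = 922.80017.
Nonprofit: Wₕ = 0.35092577; term = 0.35092577²·(1 − 0.16715976)·29200000/2034 = 1472.3943.
Sum = 5112.6546.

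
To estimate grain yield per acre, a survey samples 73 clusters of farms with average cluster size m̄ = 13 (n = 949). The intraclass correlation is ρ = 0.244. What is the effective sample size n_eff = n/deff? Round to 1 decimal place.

241.6

deff = 1 + (13 − 1)·0.244 = 1 + 2.928 = 3.928.
n_eff = 949 / 3.928 = 241.6.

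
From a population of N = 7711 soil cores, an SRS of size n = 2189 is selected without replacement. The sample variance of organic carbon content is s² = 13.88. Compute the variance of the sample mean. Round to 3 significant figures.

Under SRS without replacement, Var(ȳ) = (1 − f)·s²/n with f = n/N = 2189/7711 = 0.28388017.
Var(ȳ) = (1 − 0.28388017)·13.88/2189 = 0.71611983·0.0063407949 = 0.0045407689.

0.00454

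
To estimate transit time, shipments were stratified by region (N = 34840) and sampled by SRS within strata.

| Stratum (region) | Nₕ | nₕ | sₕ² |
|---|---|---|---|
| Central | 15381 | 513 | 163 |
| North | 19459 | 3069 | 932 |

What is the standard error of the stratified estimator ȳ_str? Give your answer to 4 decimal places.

0.3737

Var(ȳ_str) = Σₕ Wₕ²(1 − fₕ)sₕ²/nₕ with Wₕ = Nₕ/N, N = 34840.
Central: Wₕ = 0.44147532; term = 0.44147532²·(1 − 0.03335284)·163/513 = 0.059861979.
North: Wₕ = 0.55852468; term = 0.55852468²·(1 − 0.15771622)·932/3069 = 0.079792524.
Sum = 0.1396545.
SE = √(0.1396545) = 0.3737.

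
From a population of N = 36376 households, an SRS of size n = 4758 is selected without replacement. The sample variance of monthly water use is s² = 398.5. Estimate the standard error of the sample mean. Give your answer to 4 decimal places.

Under SRS without replacement, Var(ȳ) = (1 − f)·s²/n with f = n/N = 4758/36376 = 0.13080053.
Var(ȳ) = (1 − 0.13080053)·398.5/4758 = 0.86919947·0.083753678 = 0.072798653.
SE(ȳ) = √(0.072798653) = 0.2698.

0.2698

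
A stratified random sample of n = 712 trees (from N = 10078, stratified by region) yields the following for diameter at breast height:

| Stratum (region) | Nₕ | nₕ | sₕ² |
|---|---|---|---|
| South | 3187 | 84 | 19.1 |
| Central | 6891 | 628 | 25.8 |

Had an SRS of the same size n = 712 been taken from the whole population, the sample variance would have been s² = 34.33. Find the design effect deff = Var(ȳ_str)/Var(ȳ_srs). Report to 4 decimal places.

Var(ȳ_str) = Σ Wₕ²(1−fₕ)sₕ²/nₕ with Wₕ = Nₕ/10078:
  South: (3187/10078)²·(1−84/3187)·19.1/84 = 0.022139572
  Central: (6891/10078)²·(1−628/6891)·25.8/628 = 0.017457257
  → Var(ȳ_str) = 0.039596829.
Var(ȳ_srs) = (1 − 712/10078)·34.33/712 = 0.044809862.
deff = 0.039596829 / 0.044809862 = 0.8837.

0.8837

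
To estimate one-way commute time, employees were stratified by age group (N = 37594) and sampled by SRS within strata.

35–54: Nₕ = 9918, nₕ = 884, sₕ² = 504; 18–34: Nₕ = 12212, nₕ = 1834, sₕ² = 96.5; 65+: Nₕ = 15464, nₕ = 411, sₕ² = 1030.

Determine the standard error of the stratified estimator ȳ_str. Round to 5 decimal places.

Var(ȳ_str) = Σₕ Wₕ²(1 − fₕ)sₕ²/nₕ with Wₕ = Nₕ/N, N = 37594.
35–54: Wₕ = 0.26381869; term = 0.26381869²·(1 − 0.08913087)·504/884 = 0.036144763.
18–34: Wₕ = 0.32483907; term = 0.32483907²·(1 − 0.15018015)·96.5/1834 = 0.0047183632.
65+: Wₕ = 0.41134224; term = 0.41134224²·(1 − 0.02657786)·1030/411 = 0.41276535.
Sum = 0.45362848.
SE = √(0.45362848) = 0.67352.

0.67352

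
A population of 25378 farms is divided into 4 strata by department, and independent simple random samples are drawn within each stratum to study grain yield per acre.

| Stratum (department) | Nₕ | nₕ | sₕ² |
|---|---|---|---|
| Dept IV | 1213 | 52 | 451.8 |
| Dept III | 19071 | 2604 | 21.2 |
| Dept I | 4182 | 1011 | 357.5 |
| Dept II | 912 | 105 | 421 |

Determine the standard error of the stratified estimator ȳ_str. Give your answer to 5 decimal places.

Var(ȳ_str) = Σₕ Wₕ²(1 − fₕ)sₕ²/nₕ with Wₕ = Nₕ/N, N = 25378.
Dept IV: Wₕ = 0.04779730; term = 0.04779730²·(1 − 0.04286892)·451.8/52 = 0.018998579.
Dept III: Wₕ = 0.75147766; term = 0.75147766²·(1 − 0.13654239)·21.2/2604 = 0.0039697947.
Dept I: Wₕ = 0.16478840; term = 0.16478840²·(1 − 0.24175036)·357.5/1011 = 0.007280989.
Dept II: Wₕ = 0.03593664; term = 0.03593664²·(1 − 0.11513158)·421/105 = 0.0045819082.
Sum = 0.034831271.
SE = √(0.034831271) = 0.18663.

0.18663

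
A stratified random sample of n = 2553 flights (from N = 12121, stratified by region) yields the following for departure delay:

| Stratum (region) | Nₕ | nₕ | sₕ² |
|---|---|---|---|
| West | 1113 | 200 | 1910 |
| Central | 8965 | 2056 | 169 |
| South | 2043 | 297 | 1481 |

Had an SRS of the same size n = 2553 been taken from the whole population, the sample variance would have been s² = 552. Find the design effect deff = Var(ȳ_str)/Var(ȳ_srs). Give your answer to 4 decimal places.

1.2994

Var(ȳ_str) = Σ Wₕ²(1−fₕ)sₕ²/nₕ with Wₕ = Nₕ/12121:
  West: (1113/12121)²·(1−200/1113)·1910/200 = 0.066052979
  Central: (8965/12121)²·(1−2056/8965)·169/2056 = 0.034653905
  South: (2043/12121)²·(1−297/2043)·1481/297 = 0.12106938
  → Var(ȳ_str) = 0.22177626.
Var(ȳ_srs) = (1 − 2553/12121)·552/2553 = 0.17067542.
deff = 0.22177626 / 0.17067542 = 1.2994.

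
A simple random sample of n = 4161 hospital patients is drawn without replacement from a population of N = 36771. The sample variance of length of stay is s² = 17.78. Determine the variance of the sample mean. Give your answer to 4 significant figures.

Under SRS without replacement, Var(ȳ) = (1 − f)·s²/n with f = n/N = 4161/36771 = 0.11315983.
Var(ȳ) = (1 − 0.11315983)·17.78/4161 = 0.88684017·0.0042730113 = 0.0037894781.

0.003789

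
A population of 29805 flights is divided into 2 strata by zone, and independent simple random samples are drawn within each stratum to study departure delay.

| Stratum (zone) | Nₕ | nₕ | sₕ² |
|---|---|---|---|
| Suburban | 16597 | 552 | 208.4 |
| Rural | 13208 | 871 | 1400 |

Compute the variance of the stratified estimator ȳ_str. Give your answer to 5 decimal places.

Var(ȳ_str) = Σₕ Wₕ²(1 − fₕ)sₕ²/nₕ with Wₕ = Nₕ/N, N = 29805.
Suburban: Wₕ = 0.55685288; term = 0.55685288²·(1 − 0.03325902)·208.4/552 = 0.11317479.
Rural: Wₕ = 0.44314712; term = 0.44314712²·(1 − 0.06594488)·1400/871 = 0.29483447.
Sum = 0.40800926.

0.40801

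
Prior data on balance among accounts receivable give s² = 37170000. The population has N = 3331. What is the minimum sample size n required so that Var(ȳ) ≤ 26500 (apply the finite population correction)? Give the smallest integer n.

Without fpc, n₀ = s²/D = 37170000/26500 = 1402.6415.
With fpc, (1 − n/N)·s²/n ≤ D requires n ≥ n₀/(1 + n₀/N) = 1402.6415/(1 + 1402.6415/3331) = 987.0200.
Rounding up, n = 988.

988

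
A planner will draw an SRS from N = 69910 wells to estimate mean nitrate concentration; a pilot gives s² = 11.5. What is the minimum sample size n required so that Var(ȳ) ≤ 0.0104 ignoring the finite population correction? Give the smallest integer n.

Without fpc, n₀ = s²/D = 11.5/0.0104 = 1105.7692.
Rounding up, n = 1106.

1106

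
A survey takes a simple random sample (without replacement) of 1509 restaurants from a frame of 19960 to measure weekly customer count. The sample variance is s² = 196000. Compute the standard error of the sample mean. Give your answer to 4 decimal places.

10.9575

Under SRS without replacement, Var(ȳ) = (1 − f)·s²/n with f = n/N = 1509/19960 = 0.07560120.
Var(ȳ) = (1 − 0.07560120)·196000/1509 = 0.92439880·129.88734 = 120.0677.
SE(ȳ) = √(120.0677) = 10.9575.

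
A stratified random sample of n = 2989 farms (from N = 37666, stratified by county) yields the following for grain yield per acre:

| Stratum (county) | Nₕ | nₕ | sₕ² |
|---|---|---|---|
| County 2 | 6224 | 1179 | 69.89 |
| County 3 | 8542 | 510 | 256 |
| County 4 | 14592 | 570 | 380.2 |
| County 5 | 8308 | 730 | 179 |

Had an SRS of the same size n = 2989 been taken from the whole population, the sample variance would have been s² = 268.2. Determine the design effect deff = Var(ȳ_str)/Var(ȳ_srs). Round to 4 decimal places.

1.6060

Var(ȳ_str) = Σ Wₕ²(1−fₕ)sₕ²/nₕ with Wₕ = Nₕ/37666:
  County 2: (6224/37666)²·(1−1179/6224)·69.89/1179 = 0.0013119974
  County 3: (8542/37666)²·(1−510/8542)·256/510 = 0.02427471
  County 4: (14592/37666)²·(1−570/14592)·380.2/570 = 0.096197334
  County 5: (8308/37666)²·(1−730/8308)·179/730 = 0.010881337
  → Var(ȳ_str) = 0.13266538.
Var(ȳ_srs) = (1 − 2989/37666)·268.2/2989 = 0.082608526.
deff = 0.13266538 / 0.082608526 = 1.6060.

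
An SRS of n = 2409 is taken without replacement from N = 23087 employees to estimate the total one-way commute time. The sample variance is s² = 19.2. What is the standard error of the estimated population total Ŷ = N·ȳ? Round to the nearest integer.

Var(Ŷ) = N²·Var(ȳ) = N²·(1 − n/N)·s²/n.
f = 2409/23087 = 0.10434444; Var(ȳ) = 0.89565556·19.2/2409 = 0.0071384752.
Var(Ŷ) = 23087² · 0.0071384752 = 3.8048756 × 10^6.
SE(Ŷ) = √(3.8048756 × 10^6) = 1951.

1951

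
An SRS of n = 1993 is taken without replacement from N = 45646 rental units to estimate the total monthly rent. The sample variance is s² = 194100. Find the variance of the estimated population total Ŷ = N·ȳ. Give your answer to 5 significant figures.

1.9406 × 10^11

Var(Ŷ) = N²·Var(ȳ) = N²·(1 − n/N)·s²/n.
f = 1993/45646 = 0.04366210; Var(ȳ) = 0.95633790·194100/1993 = 93.138579.
Var(Ŷ) = 45646² · 93.138579 = 1.9405957 × 10^11.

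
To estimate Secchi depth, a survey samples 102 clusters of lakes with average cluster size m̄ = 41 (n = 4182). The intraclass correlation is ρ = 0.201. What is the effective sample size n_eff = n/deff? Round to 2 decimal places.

462.61

deff = 1 + (41 − 1)·0.201 = 1 + 8.04 = 9.04.
n_eff = 4182 / 9.04 = 462.61.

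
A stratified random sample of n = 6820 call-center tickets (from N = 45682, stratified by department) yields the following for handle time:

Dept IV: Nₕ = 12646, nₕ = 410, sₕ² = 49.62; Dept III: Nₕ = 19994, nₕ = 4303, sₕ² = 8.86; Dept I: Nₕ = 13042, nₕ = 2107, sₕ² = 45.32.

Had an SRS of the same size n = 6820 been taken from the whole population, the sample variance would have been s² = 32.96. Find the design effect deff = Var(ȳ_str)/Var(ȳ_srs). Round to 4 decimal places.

Var(ȳ_str) = Σ Wₕ²(1−fₕ)sₕ²/nₕ with Wₕ = Nₕ/45682:
  Dept IV: (12646/45682)²·(1−410/12646)·49.62/410 = 0.0089737782
  Dept III: (19994/45682)²·(1−4303/19994)·8.86/4303 = 3.0954405 × 10^-4
  Dept I: (13042/45682)²·(1−2107/13042)·45.32/2107 = 0.001469935
  → Var(ȳ_str) = 0.010753257.
Var(ȳ_srs) = (1 − 6820/45682)·32.96/6820 = 0.004111335.
deff = 0.010753257 / 0.004111335 = 2.6155.

2.6155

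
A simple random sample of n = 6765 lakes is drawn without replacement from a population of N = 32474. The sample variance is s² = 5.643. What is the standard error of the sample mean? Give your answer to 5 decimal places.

0.02570

Under SRS without replacement, Var(ȳ) = (1 − f)·s²/n with f = n/N = 6765/32474 = 0.20832050.
Var(ȳ) = (1 − 0.20832050)·5.643/6765 = 0.79167950·8.3414634 × 10^-4 = 6.6037656 × 10^-4.
SE(ȳ) = √(6.6037656 × 10^-4) = 0.02570.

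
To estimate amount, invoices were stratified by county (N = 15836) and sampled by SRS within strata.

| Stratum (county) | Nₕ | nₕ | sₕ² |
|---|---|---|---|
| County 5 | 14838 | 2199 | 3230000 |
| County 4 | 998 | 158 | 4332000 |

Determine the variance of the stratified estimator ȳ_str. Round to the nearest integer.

1190

Var(ȳ_str) = Σₕ Wₕ²(1 − fₕ)sₕ²/nₕ with Wₕ = Nₕ/N, N = 15836.
County 5: Wₕ = 0.93697904; term = 0.93697904²·(1 − 0.14820057)·3230000/2199 = 1098.4351.
County 4: Wₕ = 0.06302096; term = 0.06302096²·(1 − 0.15831663)·4332000/158 = 91.653742.
Sum = 1190.0888.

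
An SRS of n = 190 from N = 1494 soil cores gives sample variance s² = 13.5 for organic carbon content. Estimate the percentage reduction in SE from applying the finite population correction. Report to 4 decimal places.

6.5749

f = n/N = 190/1494 = 0.12717537.
SE_no-fpc = √(s²/n) = 0.26655699; SE_fpc = √((1−f)s²/n) = 0.2490311.
Ratio = √(1−f) = 0.93425084. Reduction = 100·(1 − 0.93425084) = 6.5749%.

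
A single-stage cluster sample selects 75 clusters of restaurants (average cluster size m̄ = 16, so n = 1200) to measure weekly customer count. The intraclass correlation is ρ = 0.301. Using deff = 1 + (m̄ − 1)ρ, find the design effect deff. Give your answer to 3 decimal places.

5.515

deff = 1 + (16 − 1)·0.301 = 1 + 4.515 = 5.515.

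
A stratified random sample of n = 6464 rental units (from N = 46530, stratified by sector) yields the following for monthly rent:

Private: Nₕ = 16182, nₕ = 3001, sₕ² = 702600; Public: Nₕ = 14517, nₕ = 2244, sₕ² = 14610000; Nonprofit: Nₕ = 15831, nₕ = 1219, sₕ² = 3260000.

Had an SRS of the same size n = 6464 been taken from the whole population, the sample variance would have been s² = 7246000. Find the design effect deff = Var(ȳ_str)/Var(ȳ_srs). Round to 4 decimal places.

0.8750

Var(ȳ_str) = Σ Wₕ²(1−fₕ)sₕ²/nₕ with Wₕ = Nₕ/46530:
  Private: (16182/46530)²·(1−3001/16182)·702600/3001 = 23.065167
  Public: (14517/46530)²·(1−2244/14517)·14610000/2244 = 535.78293
  Nonprofit: (15831/46530)²·(1−1219/15831)·3260000/1219 = 285.73655
  → Var(ȳ_str) = 844.58465.
Var(ȳ_srs) = (1 − 6464/46530)·7246000/6464 = 965.25024.
deff = 844.58465 / 965.25024 = 0.8750.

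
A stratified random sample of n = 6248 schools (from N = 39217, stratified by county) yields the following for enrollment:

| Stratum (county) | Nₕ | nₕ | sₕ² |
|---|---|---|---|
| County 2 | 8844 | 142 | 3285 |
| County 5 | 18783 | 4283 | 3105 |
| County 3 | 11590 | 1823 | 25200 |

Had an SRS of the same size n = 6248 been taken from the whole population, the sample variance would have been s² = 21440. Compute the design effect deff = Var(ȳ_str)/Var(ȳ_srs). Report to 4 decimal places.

Var(ȳ_str) = Σ Wₕ²(1−fₕ)sₕ²/nₕ with Wₕ = Nₕ/39217:
  County 2: (8844/39217)²·(1−142/8844)·3285/142 = 1.1576202
  County 5: (18783/39217)²·(1−4283/18783)·3105/4283 = 0.12838011
  County 3: (11590/39217)²·(1−1823/11590)·25200/1823 = 1.0174422
  → Var(ȳ_str) = 2.3034425.
Var(ȳ_srs) = (1 − 6248/39217)·21440/6248 = 2.8847964.
deff = 2.3034425 / 2.8847964 = 0.7985.

0.7985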